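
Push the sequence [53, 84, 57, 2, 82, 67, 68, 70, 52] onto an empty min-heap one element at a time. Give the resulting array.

[2, 52, 57, 53, 82, 67, 68, 84, 70]

Insert 53:
  append 53 at index 0 → [53] (no swap needed)
Insert 84:
  append 84 at index 1 → [53, 84] (no swap needed)
Insert 57:
  append 57 at index 2 → [53, 84, 57] (no swap needed)
Insert 2:
  append 2 at index 3 → [53, 84, 57, 2]
  2 < parent 84 at index 1, swap → [53, 2, 57, 84]
  2 < parent 53 at index 0, swap → [2, 53, 57, 84]
Insert 82:
  append 82 at index 4 → [2, 53, 57, 84, 82] (no swap needed)
Insert 67:
  append 67 at index 5 → [2, 53, 57, 84, 82, 67] (no swap needed)
Insert 68:
  append 68 at index 6 → [2, 53, 57, 84, 82, 67, 68] (no swap needed)
Insert 70:
  append 70 at index 7 → [2, 53, 57, 84, 82, 67, 68, 70]
  70 < parent 84 at index 3, swap → [2, 53, 57, 70, 82, 67, 68, 84]
Insert 52:
  append 52 at index 8 → [2, 53, 57, 70, 82, 67, 68, 84, 52]
  52 < parent 70 at index 3, swap → [2, 53, 57, 52, 82, 67, 68, 84, 70]
  52 < parent 53 at index 1, swap → [2, 52, 57, 53, 82, 67, 68, 84, 70]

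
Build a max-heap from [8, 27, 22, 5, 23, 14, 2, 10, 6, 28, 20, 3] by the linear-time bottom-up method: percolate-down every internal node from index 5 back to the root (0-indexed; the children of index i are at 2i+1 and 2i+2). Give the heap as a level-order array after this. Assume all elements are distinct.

[28, 27, 22, 10, 23, 14, 2, 5, 6, 8, 20, 3]

sift down from index 5: already satisfies heap property
sift down from index 4:
  23 vs larger child 28 at index 9, swap → [8, 27, 22, 5, 28, 14, 2, 10, 6, 23, 20, 3]
sift down from index 3:
  5 vs larger child 10 at index 7, swap → [8, 27, 22, 10, 28, 14, 2, 5, 6, 23, 20, 3]
sift down from index 2: already satisfies heap property
sift down from index 1:
  27 vs larger child 28 at index 4, swap → [8, 28, 22, 10, 27, 14, 2, 5, 6, 23, 20, 3]
sift down from index 0:
  8 vs larger child 28 at index 1, swap → [28, 8, 22, 10, 27, 14, 2, 5, 6, 23, 20, 3]
  8 vs larger child 27 at index 4, swap → [28, 27, 22, 10, 8, 14, 2, 5, 6, 23, 20, 3]
  8 vs larger child 23 at index 9, swap → [28, 27, 22, 10, 23, 14, 2, 5, 6, 8, 20, 3]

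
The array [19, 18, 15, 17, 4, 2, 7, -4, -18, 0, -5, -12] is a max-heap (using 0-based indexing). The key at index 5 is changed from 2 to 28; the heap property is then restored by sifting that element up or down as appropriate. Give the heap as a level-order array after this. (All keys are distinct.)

[28, 18, 19, 17, 4, 15, 7, -4, -18, 0, -5, -12]

set index 5 from 2 to 28 → [19, 18, 15, 17, 4, 28, 7, -4, -18, 0, -5, -12]
28 > parent 15 at index 2, swap → [19, 18, 28, 17, 4, 15, 7, -4, -18, 0, -5, -12]
28 > parent 19 at index 0, swap → [28, 18, 19, 17, 4, 15, 7, -4, -18, 0, -5, -12]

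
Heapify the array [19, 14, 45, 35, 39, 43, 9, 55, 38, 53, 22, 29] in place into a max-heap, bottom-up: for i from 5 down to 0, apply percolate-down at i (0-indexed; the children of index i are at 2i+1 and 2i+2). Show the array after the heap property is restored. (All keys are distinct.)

[55, 53, 45, 38, 39, 43, 9, 35, 14, 19, 22, 29]

sift down from index 5: already satisfies heap property
sift down from index 4:
  39 vs larger child 53 at index 9, swap → [19, 14, 45, 35, 53, 43, 9, 55, 38, 39, 22, 29]
sift down from index 3:
  35 vs larger child 55 at index 7, swap → [19, 14, 45, 55, 53, 43, 9, 35, 38, 39, 22, 29]
sift down from index 2: already satisfies heap property
sift down from index 1:
  14 vs larger child 55 at index 3, swap → [19, 55, 45, 14, 53, 43, 9, 35, 38, 39, 22, 29]
  14 vs larger child 38 at index 8, swap → [19, 55, 45, 38, 53, 43, 9, 35, 14, 39, 22, 29]
sift down from index 0:
  19 vs larger child 55 at index 1, swap → [55, 19, 45, 38, 53, 43, 9, 35, 14, 39, 22, 29]
  19 vs larger child 53 at index 4, swap → [55, 53, 45, 38, 19, 43, 9, 35, 14, 39, 22, 29]
  19 vs larger child 39 at index 9, swap → [55, 53, 45, 38, 39, 43, 9, 35, 14, 19, 22, 29]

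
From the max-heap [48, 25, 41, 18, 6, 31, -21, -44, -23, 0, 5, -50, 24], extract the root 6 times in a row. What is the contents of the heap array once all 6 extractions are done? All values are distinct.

[6, 5, 0, -44, -23, -50, -21]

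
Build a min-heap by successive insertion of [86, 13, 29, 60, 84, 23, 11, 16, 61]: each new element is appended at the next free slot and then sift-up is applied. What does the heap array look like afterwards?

Insert 86:
  append 86 at index 0 → [86] (no swap needed)
Insert 13:
  append 13 at index 1 → [86, 13]
  13 < parent 86 at index 0, swap → [13, 86]
Insert 29:
  append 29 at index 2 → [13, 86, 29] (no swap needed)
Insert 60:
  append 60 at index 3 → [13, 86, 29, 60]
  60 < parent 86 at index 1, swap → [13, 60, 29, 86]
Insert 84:
  append 84 at index 4 → [13, 60, 29, 86, 84] (no swap needed)
Insert 23:
  append 23 at index 5 → [13, 60, 29, 86, 84, 23]
  23 < parent 29 at index 2, swap → [13, 60, 23, 86, 84, 29]
Insert 11:
  append 11 at index 6 → [13, 60, 23, 86, 84, 29, 11]
  11 < parent 23 at index 2, swap → [13, 60, 11, 86, 84, 29, 23]
  11 < parent 13 at index 0, swap → [11, 60, 13, 86, 84, 29, 23]
Insert 16:
  append 16 at index 7 → [11, 60, 13, 86, 84, 29, 23, 16]
  16 < parent 86 at index 3, swap → [11, 60, 13, 16, 84, 29, 23, 86]
  16 < parent 60 at index 1, swap → [11, 16, 13, 60, 84, 29, 23, 86]
Insert 61:
  append 61 at index 8 → [11, 16, 13, 60, 84, 29, 23, 86, 61] (no swap needed)

[11, 16, 13, 60, 84, 29, 23, 86, 61]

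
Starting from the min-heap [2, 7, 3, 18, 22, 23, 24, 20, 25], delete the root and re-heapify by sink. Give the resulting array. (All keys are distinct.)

[3, 7, 23, 18, 22, 25, 24, 20]

remove root 2; move last element 25 to root → [25, 7, 3, 18, 22, 23, 24, 20]
25 vs smaller child 3 at index 2, swap → [3, 7, 25, 18, 22, 23, 24, 20]
25 vs smaller child 23 at index 5, swap → [3, 7, 23, 18, 22, 25, 24, 20]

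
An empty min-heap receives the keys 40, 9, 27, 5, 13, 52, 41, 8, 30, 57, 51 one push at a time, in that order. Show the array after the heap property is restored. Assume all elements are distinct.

[5, 8, 27, 9, 13, 52, 41, 40, 30, 57, 51]

Insert 40:
  append 40 at index 0 → [40] (no swap needed)
Insert 9:
  append 9 at index 1 → [40, 9]
  9 < parent 40 at index 0, swap → [9, 40]
Insert 27:
  append 27 at index 2 → [9, 40, 27] (no swap needed)
Insert 5:
  append 5 at index 3 → [9, 40, 27, 5]
  5 < parent 40 at index 1, swap → [9, 5, 27, 40]
  5 < parent 9 at index 0, swap → [5, 9, 27, 40]
Insert 13:
  append 13 at index 4 → [5, 9, 27, 40, 13] (no swap needed)
Insert 52:
  append 52 at index 5 → [5, 9, 27, 40, 13, 52] (no swap needed)
Insert 41:
  append 41 at index 6 → [5, 9, 27, 40, 13, 52, 41] (no swap needed)
Insert 8:
  append 8 at index 7 → [5, 9, 27, 40, 13, 52, 41, 8]
  8 < parent 40 at index 3, swap → [5, 9, 27, 8, 13, 52, 41, 40]
  8 < parent 9 at index 1, swap → [5, 8, 27, 9, 13, 52, 41, 40]
Insert 30:
  append 30 at index 8 → [5, 8, 27, 9, 13, 52, 41, 40, 30] (no swap needed)
Insert 57:
  append 57 at index 9 → [5, 8, 27, 9, 13, 52, 41, 40, 30, 57] (no swap needed)
Insert 51:
  append 51 at index 10 → [5, 8, 27, 9, 13, 52, 41, 40, 30, 57, 51] (no swap needed)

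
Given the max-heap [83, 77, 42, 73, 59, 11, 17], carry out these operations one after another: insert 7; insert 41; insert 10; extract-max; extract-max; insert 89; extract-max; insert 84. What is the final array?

[84, 73, 42, 59, 10, 11, 17, 7, 41]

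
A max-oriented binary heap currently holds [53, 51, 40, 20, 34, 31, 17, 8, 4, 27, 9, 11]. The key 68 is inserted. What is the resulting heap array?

[68, 51, 53, 20, 34, 40, 17, 8, 4, 27, 9, 11, 31]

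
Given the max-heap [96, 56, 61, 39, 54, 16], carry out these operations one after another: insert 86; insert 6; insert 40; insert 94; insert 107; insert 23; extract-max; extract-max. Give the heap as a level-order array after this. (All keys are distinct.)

insert 86:
  append 86 at index 6 → [96, 56, 61, 39, 54, 16, 86]
  86 > parent 61 at index 2, swap → [96, 56, 86, 39, 54, 16, 61]
insert 6:
  append 6 at index 7 → [96, 56, 86, 39, 54, 16, 61, 6] (no swap needed)
insert 40:
  append 40 at index 8 → [96, 56, 86, 39, 54, 16, 61, 6, 40]
  40 > parent 39 at index 3, swap → [96, 56, 86, 40, 54, 16, 61, 6, 39]
insert 94:
  append 94 at index 9 → [96, 56, 86, 40, 54, 16, 61, 6, 39, 94]
  94 > parent 54 at index 4, swap → [96, 56, 86, 40, 94, 16, 61, 6, 39, 54]
  94 > parent 56 at index 1, swap → [96, 94, 86, 40, 56, 16, 61, 6, 39, 54]
insert 107:
  append 107 at index 10 → [96, 94, 86, 40, 56, 16, 61, 6, 39, 54, 107]
  107 > parent 56 at index 4, swap → [96, 94, 86, 40, 107, 16, 61, 6, 39, 54, 56]
  107 > parent 94 at index 1, swap → [96, 107, 86, 40, 94, 16, 61, 6, 39, 54, 56]
  107 > parent 96 at index 0, swap → [107, 96, 86, 40, 94, 16, 61, 6, 39, 54, 56]
insert 23:
  append 23 at index 11 → [107, 96, 86, 40, 94, 16, 61, 6, 39, 54, 56, 23]
  23 > parent 16 at index 5, swap → [107, 96, 86, 40, 94, 23, 61, 6, 39, 54, 56, 16]
extract-max → returns 107:
  remove root 107; move last element 16 to root → [16, 96, 86, 40, 94, 23, 61, 6, 39, 54, 56]
  16 vs larger child 96 at index 1, swap → [96, 16, 86, 40, 94, 23, 61, 6, 39, 54, 56]
  16 vs larger child 94 at index 4, swap → [96, 94, 86, 40, 16, 23, 61, 6, 39, 54, 56]
  16 vs larger child 56 at index 10, swap → [96, 94, 86, 40, 56, 23, 61, 6, 39, 54, 16]
extract-max → returns 96:
  remove root 96; move last element 16 to root → [16, 94, 86, 40, 56, 23, 61, 6, 39, 54]
  16 vs larger child 94 at index 1, swap → [94, 16, 86, 40, 56, 23, 61, 6, 39, 54]
  16 vs larger child 56 at index 4, swap → [94, 56, 86, 40, 16, 23, 61, 6, 39, 54]
  16 vs only child 54 at index 9, swap → [94, 56, 86, 40, 54, 23, 61, 6, 39, 16]

[94, 56, 86, 40, 54, 23, 61, 6, 39, 16]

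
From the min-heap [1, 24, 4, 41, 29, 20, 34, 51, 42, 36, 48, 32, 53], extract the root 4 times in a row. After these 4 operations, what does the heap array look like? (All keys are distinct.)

extract-min #1 returns 1:
  remove root 1; move last element 53 to root → [53, 24, 4, 41, 29, 20, 34, 51, 42, 36, 48, 32]
  53 vs smaller child 4 at index 2, swap → [4, 24, 53, 41, 29, 20, 34, 51, 42, 36, 48, 32]
  53 vs smaller child 20 at index 5, swap → [4, 24, 20, 41, 29, 53, 34, 51, 42, 36, 48, 32]
  53 vs only child 32 at index 11, swap → [4, 24, 20, 41, 29, 32, 34, 51, 42, 36, 48, 53]
extract-min #2 returns 4:
  remove root 4; move last element 53 to root → [53, 24, 20, 41, 29, 32, 34, 51, 42, 36, 48]
  53 vs smaller child 20 at index 2, swap → [20, 24, 53, 41, 29, 32, 34, 51, 42, 36, 48]
  53 vs smaller child 32 at index 5, swap → [20, 24, 32, 41, 29, 53, 34, 51, 42, 36, 48]
extract-min #3 returns 20:
  remove root 20; move last element 48 to root → [48, 24, 32, 41, 29, 53, 34, 51, 42, 36]
  48 vs smaller child 24 at index 1, swap → [24, 48, 32, 41, 29, 53, 34, 51, 42, 36]
  48 vs smaller child 29 at index 4, swap → [24, 29, 32, 41, 48, 53, 34, 51, 42, 36]
  48 vs only child 36 at index 9, swap → [24, 29, 32, 41, 36, 53, 34, 51, 42, 48]
extract-min #4 returns 24:
  remove root 24; move last element 48 to root → [48, 29, 32, 41, 36, 53, 34, 51, 42]
  48 vs smaller child 29 at index 1, swap → [29, 48, 32, 41, 36, 53, 34, 51, 42]
  48 vs smaller child 36 at index 4, swap → [29, 36, 32, 41, 48, 53, 34, 51, 42]

[29, 36, 32, 41, 48, 53, 34, 51, 42]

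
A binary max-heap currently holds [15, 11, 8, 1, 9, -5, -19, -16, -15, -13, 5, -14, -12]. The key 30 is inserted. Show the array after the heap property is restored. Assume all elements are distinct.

append 30 at index 13 → [15, 11, 8, 1, 9, -5, -19, -16, -15, -13, 5, -14, -12, 30]
30 > parent -19 at index 6, swap → [15, 11, 8, 1, 9, -5, 30, -16, -15, -13, 5, -14, -12, -19]
30 > parent 8 at index 2, swap → [15, 11, 30, 1, 9, -5, 8, -16, -15, -13, 5, -14, -12, -19]
30 > parent 15 at index 0, swap → [30, 11, 15, 1, 9, -5, 8, -16, -15, -13, 5, -14, -12, -19]

[30, 11, 15, 1, 9, -5, 8, -16, -15, -13, 5, -14, -12, -19]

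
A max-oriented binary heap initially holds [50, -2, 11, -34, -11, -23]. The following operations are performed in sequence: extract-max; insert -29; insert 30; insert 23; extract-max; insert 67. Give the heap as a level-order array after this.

extract-max → returns 50:
  remove root 50; move last element -23 to root → [-23, -2, 11, -34, -11]
  -23 vs larger child 11 at index 2, swap → [11, -2, -23, -34, -11]
insert -29:
  append -29 at index 5 → [11, -2, -23, -34, -11, -29] (no swap needed)
insert 30:
  append 30 at index 6 → [11, -2, -23, -34, -11, -29, 30]
  30 > parent -23 at index 2, swap → [11, -2, 30, -34, -11, -29, -23]
  30 > parent 11 at index 0, swap → [30, -2, 11, -34, -11, -29, -23]
insert 23:
  append 23 at index 7 → [30, -2, 11, -34, -11, -29, -23, 23]
  23 > parent -34 at index 3, swap → [30, -2, 11, 23, -11, -29, -23, -34]
  23 > parent -2 at index 1, swap → [30, 23, 11, -2, -11, -29, -23, -34]
extract-max → returns 30:
  remove root 30; move last element -34 to root → [-34, 23, 11, -2, -11, -29, -23]
  -34 vs larger child 23 at index 1, swap → [23, -34, 11, -2, -11, -29, -23]
  -34 vs larger child -2 at index 3, swap → [23, -2, 11, -34, -11, -29, -23]
insert 67:
  append 67 at index 7 → [23, -2, 11, -34, -11, -29, -23, 67]
  67 > parent -34 at index 3, swap → [23, -2, 11, 67, -11, -29, -23, -34]
  67 > parent -2 at index 1, swap → [23, 67, 11, -2, -11, -29, -23, -34]
  67 > parent 23 at index 0, swap → [67, 23, 11, -2, -11, -29, -23, -34]

[67, 23, 11, -2, -11, -29, -23, -34]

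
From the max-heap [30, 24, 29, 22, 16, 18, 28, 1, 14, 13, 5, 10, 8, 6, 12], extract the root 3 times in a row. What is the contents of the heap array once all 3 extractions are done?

[24, 22, 18, 14, 16, 10, 12, 1, 8, 13, 5, 6]

extract-max #1 returns 30:
  remove root 30; move last element 12 to root → [12, 24, 29, 22, 16, 18, 28, 1, 14, 13, 5, 10, 8, 6]
  12 vs larger child 29 at index 2, swap → [29, 24, 12, 22, 16, 18, 28, 1, 14, 13, 5, 10, 8, 6]
  12 vs larger child 28 at index 6, swap → [29, 24, 28, 22, 16, 18, 12, 1, 14, 13, 5, 10, 8, 6]
extract-max #2 returns 29:
  remove root 29; move last element 6 to root → [6, 24, 28, 22, 16, 18, 12, 1, 14, 13, 5, 10, 8]
  6 vs larger child 28 at index 2, swap → [28, 24, 6, 22, 16, 18, 12, 1, 14, 13, 5, 10, 8]
  6 vs larger child 18 at index 5, swap → [28, 24, 18, 22, 16, 6, 12, 1, 14, 13, 5, 10, 8]
  6 vs larger child 10 at index 11, swap → [28, 24, 18, 22, 16, 10, 12, 1, 14, 13, 5, 6, 8]
extract-max #3 returns 28:
  remove root 28; move last element 8 to root → [8, 24, 18, 22, 16, 10, 12, 1, 14, 13, 5, 6]
  8 vs larger child 24 at index 1, swap → [24, 8, 18, 22, 16, 10, 12, 1, 14, 13, 5, 6]
  8 vs larger child 22 at index 3, swap → [24, 22, 18, 8, 16, 10, 12, 1, 14, 13, 5, 6]
  8 vs larger child 14 at index 8, swap → [24, 22, 18, 14, 16, 10, 12, 1, 8, 13, 5, 6]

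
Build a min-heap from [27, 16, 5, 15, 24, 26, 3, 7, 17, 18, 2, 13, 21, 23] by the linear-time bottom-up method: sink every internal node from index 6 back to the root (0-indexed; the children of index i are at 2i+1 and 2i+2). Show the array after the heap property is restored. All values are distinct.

[2, 7, 3, 15, 16, 13, 5, 27, 17, 18, 24, 26, 21, 23]

sift down from index 6: already satisfies heap property
sift down from index 5:
  26 vs smaller child 13 at index 11, swap → [27, 16, 5, 15, 24, 13, 3, 7, 17, 18, 2, 26, 21, 23]
sift down from index 4:
  24 vs smaller child 2 at index 10, swap → [27, 16, 5, 15, 2, 13, 3, 7, 17, 18, 24, 26, 21, 23]
sift down from index 3:
  15 vs smaller child 7 at index 7, swap → [27, 16, 5, 7, 2, 13, 3, 15, 17, 18, 24, 26, 21, 23]
sift down from index 2:
  5 vs smaller child 3 at index 6, swap → [27, 16, 3, 7, 2, 13, 5, 15, 17, 18, 24, 26, 21, 23]
sift down from index 1:
  16 vs smaller child 2 at index 4, swap → [27, 2, 3, 7, 16, 13, 5, 15, 17, 18, 24, 26, 21, 23]
sift down from index 0:
  27 vs smaller child 2 at index 1, swap → [2, 27, 3, 7, 16, 13, 5, 15, 17, 18, 24, 26, 21, 23]
  27 vs smaller child 7 at index 3, swap → [2, 7, 3, 27, 16, 13, 5, 15, 17, 18, 24, 26, 21, 23]
  27 vs smaller child 15 at index 7, swap → [2, 7, 3, 15, 16, 13, 5, 27, 17, 18, 24, 26, 21, 23]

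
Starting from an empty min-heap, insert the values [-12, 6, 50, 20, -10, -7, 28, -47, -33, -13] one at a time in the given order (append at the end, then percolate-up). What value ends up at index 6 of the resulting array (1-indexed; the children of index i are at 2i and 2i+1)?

50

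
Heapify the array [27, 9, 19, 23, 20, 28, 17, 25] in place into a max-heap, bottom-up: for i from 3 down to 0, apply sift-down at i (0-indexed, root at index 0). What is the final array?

[28, 25, 27, 23, 20, 19, 17, 9]

sift down from index 3:
  23 vs only child 25 at index 7, swap → [27, 9, 19, 25, 20, 28, 17, 23]
sift down from index 2:
  19 vs larger child 28 at index 5, swap → [27, 9, 28, 25, 20, 19, 17, 23]
sift down from index 1:
  9 vs larger child 25 at index 3, swap → [27, 25, 28, 9, 20, 19, 17, 23]
  9 vs only child 23 at index 7, swap → [27, 25, 28, 23, 20, 19, 17, 9]
sift down from index 0:
  27 vs larger child 28 at index 2, swap → [28, 25, 27, 23, 20, 19, 17, 9]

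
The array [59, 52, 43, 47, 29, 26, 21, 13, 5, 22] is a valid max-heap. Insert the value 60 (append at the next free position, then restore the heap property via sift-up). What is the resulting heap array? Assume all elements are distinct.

[60, 59, 43, 47, 52, 26, 21, 13, 5, 22, 29]

append 60 at index 10 → [59, 52, 43, 47, 29, 26, 21, 13, 5, 22, 60]
60 > parent 29 at index 4, swap → [59, 52, 43, 47, 60, 26, 21, 13, 5, 22, 29]
60 > parent 52 at index 1, swap → [59, 60, 43, 47, 52, 26, 21, 13, 5, 22, 29]
60 > parent 59 at index 0, swap → [60, 59, 43, 47, 52, 26, 21, 13, 5, 22, 29]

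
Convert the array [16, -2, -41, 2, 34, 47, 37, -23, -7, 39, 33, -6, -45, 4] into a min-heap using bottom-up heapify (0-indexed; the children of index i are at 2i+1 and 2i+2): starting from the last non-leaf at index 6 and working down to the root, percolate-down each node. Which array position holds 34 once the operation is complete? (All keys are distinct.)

sift down from index 6:
  37 vs only child 4 at index 13, swap → [16, -2, -41, 2, 34, 47, 4, -23, -7, 39, 33, -6, -45, 37]
sift down from index 5:
  47 vs smaller child -45 at index 12, swap → [16, -2, -41, 2, 34, -45, 4, -23, -7, 39, 33, -6, 47, 37]
sift down from index 4:
  34 vs smaller child 33 at index 10, swap → [16, -2, -41, 2, 33, -45, 4, -23, -7, 39, 34, -6, 47, 37]
sift down from index 3:
  2 vs smaller child -23 at index 7, swap → [16, -2, -41, -23, 33, -45, 4, 2, -7, 39, 34, -6, 47, 37]
sift down from index 2:
  -41 vs smaller child -45 at index 5, swap → [16, -2, -45, -23, 33, -41, 4, 2, -7, 39, 34, -6, 47, 37]
sift down from index 1:
  -2 vs smaller child -23 at index 3, swap → [16, -23, -45, -2, 33, -41, 4, 2, -7, 39, 34, -6, 47, 37]
  -2 vs smaller child -7 at index 8, swap → [16, -23, -45, -7, 33, -41, 4, 2, -2, 39, 34, -6, 47, 37]
sift down from index 0:
  16 vs smaller child -45 at index 2, swap → [-45, -23, 16, -7, 33, -41, 4, 2, -2, 39, 34, -6, 47, 37]
  16 vs smaller child -41 at index 5, swap → [-45, -23, -41, -7, 33, 16, 4, 2, -2, 39, 34, -6, 47, 37]
  16 vs smaller child -6 at index 11, swap → [-45, -23, -41, -7, 33, -6, 4, 2, -2, 39, 34, 16, 47, 37]
resulting array: [-45, -23, -41, -7, 33, -6, 4, 2, -2, 39, 34, 16, 47, 37]

10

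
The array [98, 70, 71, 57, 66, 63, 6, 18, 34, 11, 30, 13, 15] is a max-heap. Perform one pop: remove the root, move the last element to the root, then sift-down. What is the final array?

[71, 70, 63, 57, 66, 15, 6, 18, 34, 11, 30, 13]

remove root 98; move last element 15 to root → [15, 70, 71, 57, 66, 63, 6, 18, 34, 11, 30, 13]
15 vs larger child 71 at index 2, swap → [71, 70, 15, 57, 66, 63, 6, 18, 34, 11, 30, 13]
15 vs larger child 63 at index 5, swap → [71, 70, 63, 57, 66, 15, 6, 18, 34, 11, 30, 13]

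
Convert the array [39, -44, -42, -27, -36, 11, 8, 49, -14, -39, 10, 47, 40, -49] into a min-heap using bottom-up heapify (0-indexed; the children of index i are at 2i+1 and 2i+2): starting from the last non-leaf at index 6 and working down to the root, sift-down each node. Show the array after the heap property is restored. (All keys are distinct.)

[-49, -44, -42, -27, -39, 11, 8, 49, -14, -36, 10, 47, 40, 39]

sift down from index 6:
  8 vs only child -49 at index 13, swap → [39, -44, -42, -27, -36, 11, -49, 49, -14, -39, 10, 47, 40, 8]
sift down from index 5: already satisfies heap property
sift down from index 4:
  -36 vs smaller child -39 at index 9, swap → [39, -44, -42, -27, -39, 11, -49, 49, -14, -36, 10, 47, 40, 8]
sift down from index 3: already satisfies heap property
sift down from index 2:
  -42 vs smaller child -49 at index 6, swap → [39, -44, -49, -27, -39, 11, -42, 49, -14, -36, 10, 47, 40, 8]
sift down from index 1: already satisfies heap property
sift down from index 0:
  39 vs smaller child -49 at index 2, swap → [-49, -44, 39, -27, -39, 11, -42, 49, -14, -36, 10, 47, 40, 8]
  39 vs smaller child -42 at index 6, swap → [-49, -44, -42, -27, -39, 11, 39, 49, -14, -36, 10, 47, 40, 8]
  39 vs only child 8 at index 13, swap → [-49, -44, -42, -27, -39, 11, 8, 49, -14, -36, 10, 47, 40, 39]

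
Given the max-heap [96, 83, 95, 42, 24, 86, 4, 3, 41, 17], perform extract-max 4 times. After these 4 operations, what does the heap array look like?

[42, 24, 41, 3, 4, 17]

extract-max #1 returns 96:
  remove root 96; move last element 17 to root → [17, 83, 95, 42, 24, 86, 4, 3, 41]
  17 vs larger child 95 at index 2, swap → [95, 83, 17, 42, 24, 86, 4, 3, 41]
  17 vs larger child 86 at index 5, swap → [95, 83, 86, 42, 24, 17, 4, 3, 41]
extract-max #2 returns 95:
  remove root 95; move last element 41 to root → [41, 83, 86, 42, 24, 17, 4, 3]
  41 vs larger child 86 at index 2, swap → [86, 83, 41, 42, 24, 17, 4, 3]
extract-max #3 returns 86:
  remove root 86; move last element 3 to root → [3, 83, 41, 42, 24, 17, 4]
  3 vs larger child 83 at index 1, swap → [83, 3, 41, 42, 24, 17, 4]
  3 vs larger child 42 at index 3, swap → [83, 42, 41, 3, 24, 17, 4]
extract-max #4 returns 83:
  remove root 83; move last element 4 to root → [4, 42, 41, 3, 24, 17]
  4 vs larger child 42 at index 1, swap → [42, 4, 41, 3, 24, 17]
  4 vs larger child 24 at index 4, swap → [42, 24, 41, 3, 4, 17]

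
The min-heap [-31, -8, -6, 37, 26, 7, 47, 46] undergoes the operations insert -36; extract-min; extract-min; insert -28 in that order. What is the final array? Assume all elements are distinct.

insert -36:
  append -36 at index 8 → [-31, -8, -6, 37, 26, 7, 47, 46, -36]
  -36 < parent 37 at index 3, swap → [-31, -8, -6, -36, 26, 7, 47, 46, 37]
  -36 < parent -8 at index 1, swap → [-31, -36, -6, -8, 26, 7, 47, 46, 37]
  -36 < parent -31 at index 0, swap → [-36, -31, -6, -8, 26, 7, 47, 46, 37]
extract-min → returns -36:
  remove root -36; move last element 37 to root → [37, -31, -6, -8, 26, 7, 47, 46]
  37 vs smaller child -31 at index 1, swap → [-31, 37, -6, -8, 26, 7, 47, 46]
  37 vs smaller child -8 at index 3, swap → [-31, -8, -6, 37, 26, 7, 47, 46]
extract-min → returns -31:
  remove root -31; move last element 46 to root → [46, -8, -6, 37, 26, 7, 47]
  46 vs smaller child -8 at index 1, swap → [-8, 46, -6, 37, 26, 7, 47]
  46 vs smaller child 26 at index 4, swap → [-8, 26, -6, 37, 46, 7, 47]
insert -28:
  append -28 at index 7 → [-8, 26, -6, 37, 46, 7, 47, -28]
  -28 < parent 37 at index 3, swap → [-8, 26, -6, -28, 46, 7, 47, 37]
  -28 < parent 26 at index 1, swap → [-8, -28, -6, 26, 46, 7, 47, 37]
  -28 < parent -8 at index 0, swap → [-28, -8, -6, 26, 46, 7, 47, 37]

[-28, -8, -6, 26, 46, 7, 47, 37]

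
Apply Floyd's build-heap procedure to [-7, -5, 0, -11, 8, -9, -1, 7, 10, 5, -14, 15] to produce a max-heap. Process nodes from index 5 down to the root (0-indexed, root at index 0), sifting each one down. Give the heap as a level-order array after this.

[15, 10, 0, 7, 8, -7, -1, -5, -11, 5, -14, -9]

sift down from index 5:
  -9 vs only child 15 at index 11, swap → [-7, -5, 0, -11, 8, 15, -1, 7, 10, 5, -14, -9]
sift down from index 4: already satisfies heap property
sift down from index 3:
  -11 vs larger child 10 at index 8, swap → [-7, -5, 0, 10, 8, 15, -1, 7, -11, 5, -14, -9]
sift down from index 2:
  0 vs larger child 15 at index 5, swap → [-7, -5, 15, 10, 8, 0, -1, 7, -11, 5, -14, -9]
sift down from index 1:
  -5 vs larger child 10 at index 3, swap → [-7, 10, 15, -5, 8, 0, -1, 7, -11, 5, -14, -9]
  -5 vs larger child 7 at index 7, swap → [-7, 10, 15, 7, 8, 0, -1, -5, -11, 5, -14, -9]
sift down from index 0:
  -7 vs larger child 15 at index 2, swap → [15, 10, -7, 7, 8, 0, -1, -5, -11, 5, -14, -9]
  -7 vs larger child 0 at index 5, swap → [15, 10, 0, 7, 8, -7, -1, -5, -11, 5, -14, -9]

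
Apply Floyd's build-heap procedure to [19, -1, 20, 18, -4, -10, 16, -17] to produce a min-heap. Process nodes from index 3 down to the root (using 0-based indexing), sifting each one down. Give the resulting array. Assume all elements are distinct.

[-17, -4, -10, -1, 19, 20, 16, 18]

sift down from index 3:
  18 vs only child -17 at index 7, swap → [19, -1, 20, -17, -4, -10, 16, 18]
sift down from index 2:
  20 vs smaller child -10 at index 5, swap → [19, -1, -10, -17, -4, 20, 16, 18]
sift down from index 1:
  -1 vs smaller child -17 at index 3, swap → [19, -17, -10, -1, -4, 20, 16, 18]
sift down from index 0:
  19 vs smaller child -17 at index 1, swap → [-17, 19, -10, -1, -4, 20, 16, 18]
  19 vs smaller child -4 at index 4, swap → [-17, -4, -10, -1, 19, 20, 16, 18]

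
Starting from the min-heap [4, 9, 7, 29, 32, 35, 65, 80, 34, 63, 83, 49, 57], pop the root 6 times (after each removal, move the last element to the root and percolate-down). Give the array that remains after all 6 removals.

[35, 57, 49, 80, 63, 83, 65]

extract-min #1 returns 4:
  remove root 4; move last element 57 to root → [57, 9, 7, 29, 32, 35, 65, 80, 34, 63, 83, 49]
  57 vs smaller child 7 at index 2, swap → [7, 9, 57, 29, 32, 35, 65, 80, 34, 63, 83, 49]
  57 vs smaller child 35 at index 5, swap → [7, 9, 35, 29, 32, 57, 65, 80, 34, 63, 83, 49]
  57 vs only child 49 at index 11, swap → [7, 9, 35, 29, 32, 49, 65, 80, 34, 63, 83, 57]
extract-min #2 returns 7:
  remove root 7; move last element 57 to root → [57, 9, 35, 29, 32, 49, 65, 80, 34, 63, 83]
  57 vs smaller child 9 at index 1, swap → [9, 57, 35, 29, 32, 49, 65, 80, 34, 63, 83]
  57 vs smaller child 29 at index 3, swap → [9, 29, 35, 57, 32, 49, 65, 80, 34, 63, 83]
  57 vs smaller child 34 at index 8, swap → [9, 29, 35, 34, 32, 49, 65, 80, 57, 63, 83]
extract-min #3 returns 9:
  remove root 9; move last element 83 to root → [83, 29, 35, 34, 32, 49, 65, 80, 57, 63]
  83 vs smaller child 29 at index 1, swap → [29, 83, 35, 34, 32, 49, 65, 80, 57, 63]
  83 vs smaller child 32 at index 4, swap → [29, 32, 35, 34, 83, 49, 65, 80, 57, 63]
  83 vs only child 63 at index 9, swap → [29, 32, 35, 34, 63, 49, 65, 80, 57, 83]
extract-min #4 returns 29:
  remove root 29; move last element 83 to root → [83, 32, 35, 34, 63, 49, 65, 80, 57]
  83 vs smaller child 32 at index 1, swap → [32, 83, 35, 34, 63, 49, 65, 80, 57]
  83 vs smaller child 34 at index 3, swap → [32, 34, 35, 83, 63, 49, 65, 80, 57]
  83 vs smaller child 57 at index 8, swap → [32, 34, 35, 57, 63, 49, 65, 80, 83]
extract-min #5 returns 32:
  remove root 32; move last element 83 to root → [83, 34, 35, 57, 63, 49, 65, 80]
  83 vs smaller child 34 at index 1, swap → [34, 83, 35, 57, 63, 49, 65, 80]
  83 vs smaller child 57 at index 3, swap → [34, 57, 35, 83, 63, 49, 65, 80]
  83 vs only child 80 at index 7, swap → [34, 57, 35, 80, 63, 49, 65, 83]
extract-min #6 returns 34:
  remove root 34; move last element 83 to root → [83, 57, 35, 80, 63, 49, 65]
  83 vs smaller child 35 at index 2, swap → [35, 57, 83, 80, 63, 49, 65]
  83 vs smaller child 49 at index 5, swap → [35, 57, 49, 80, 63, 83, 65]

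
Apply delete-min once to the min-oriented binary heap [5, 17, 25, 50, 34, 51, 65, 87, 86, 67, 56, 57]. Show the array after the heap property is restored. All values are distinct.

[17, 34, 25, 50, 56, 51, 65, 87, 86, 67, 57]

remove root 5; move last element 57 to root → [57, 17, 25, 50, 34, 51, 65, 87, 86, 67, 56]
57 vs smaller child 17 at index 1, swap → [17, 57, 25, 50, 34, 51, 65, 87, 86, 67, 56]
57 vs smaller child 34 at index 4, swap → [17, 34, 25, 50, 57, 51, 65, 87, 86, 67, 56]
57 vs smaller child 56 at index 10, swap → [17, 34, 25, 50, 56, 51, 65, 87, 86, 67, 57]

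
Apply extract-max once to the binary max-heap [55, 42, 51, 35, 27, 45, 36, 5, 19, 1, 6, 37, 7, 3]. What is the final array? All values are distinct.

[51, 42, 45, 35, 27, 37, 36, 5, 19, 1, 6, 3, 7]

remove root 55; move last element 3 to root → [3, 42, 51, 35, 27, 45, 36, 5, 19, 1, 6, 37, 7]
3 vs larger child 51 at index 2, swap → [51, 42, 3, 35, 27, 45, 36, 5, 19, 1, 6, 37, 7]
3 vs larger child 45 at index 5, swap → [51, 42, 45, 35, 27, 3, 36, 5, 19, 1, 6, 37, 7]
3 vs larger child 37 at index 11, swap → [51, 42, 45, 35, 27, 37, 36, 5, 19, 1, 6, 3, 7]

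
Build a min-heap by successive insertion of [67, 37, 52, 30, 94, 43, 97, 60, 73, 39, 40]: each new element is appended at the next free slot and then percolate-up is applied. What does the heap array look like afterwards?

[30, 37, 43, 60, 39, 52, 97, 67, 73, 94, 40]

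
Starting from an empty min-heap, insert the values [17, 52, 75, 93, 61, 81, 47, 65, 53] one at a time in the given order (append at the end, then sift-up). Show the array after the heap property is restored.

Insert 17:
  append 17 at index 0 → [17] (no swap needed)
Insert 52:
  append 52 at index 1 → [17, 52] (no swap needed)
Insert 75:
  append 75 at index 2 → [17, 52, 75] (no swap needed)
Insert 93:
  append 93 at index 3 → [17, 52, 75, 93] (no swap needed)
Insert 61:
  append 61 at index 4 → [17, 52, 75, 93, 61] (no swap needed)
Insert 81:
  append 81 at index 5 → [17, 52, 75, 93, 61, 81] (no swap needed)
Insert 47:
  append 47 at index 6 → [17, 52, 75, 93, 61, 81, 47]
  47 < parent 75 at index 2, swap → [17, 52, 47, 93, 61, 81, 75]
Insert 65:
  append 65 at index 7 → [17, 52, 47, 93, 61, 81, 75, 65]
  65 < parent 93 at index 3, swap → [17, 52, 47, 65, 61, 81, 75, 93]
Insert 53:
  append 53 at index 8 → [17, 52, 47, 65, 61, 81, 75, 93, 53]
  53 < parent 65 at index 3, swap → [17, 52, 47, 53, 61, 81, 75, 93, 65]

[17, 52, 47, 53, 61, 81, 75, 93, 65]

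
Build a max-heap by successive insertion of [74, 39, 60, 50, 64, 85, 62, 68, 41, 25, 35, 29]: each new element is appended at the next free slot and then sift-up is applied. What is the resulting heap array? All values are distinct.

Insert 74:
  append 74 at index 0 → [74] (no swap needed)
Insert 39:
  append 39 at index 1 → [74, 39] (no swap needed)
Insert 60:
  append 60 at index 2 → [74, 39, 60] (no swap needed)
Insert 50:
  append 50 at index 3 → [74, 39, 60, 50]
  50 > parent 39 at index 1, swap → [74, 50, 60, 39]
Insert 64:
  append 64 at index 4 → [74, 50, 60, 39, 64]
  64 > parent 50 at index 1, swap → [74, 64, 60, 39, 50]
Insert 85:
  append 85 at index 5 → [74, 64, 60, 39, 50, 85]
  85 > parent 60 at index 2, swap → [74, 64, 85, 39, 50, 60]
  85 > parent 74 at index 0, swap → [85, 64, 74, 39, 50, 60]
Insert 62:
  append 62 at index 6 → [85, 64, 74, 39, 50, 60, 62] (no swap needed)
Insert 68:
  append 68 at index 7 → [85, 64, 74, 39, 50, 60, 62, 68]
  68 > parent 39 at index 3, swap → [85, 64, 74, 68, 50, 60, 62, 39]
  68 > parent 64 at index 1, swap → [85, 68, 74, 64, 50, 60, 62, 39]
Insert 41:
  append 41 at index 8 → [85, 68, 74, 64, 50, 60, 62, 39, 41] (no swap needed)
Insert 25:
  append 25 at index 9 → [85, 68, 74, 64, 50, 60, 62, 39, 41, 25] (no swap needed)
Insert 35:
  append 35 at index 10 → [85, 68, 74, 64, 50, 60, 62, 39, 41, 25, 35] (no swap needed)
Insert 29:
  append 29 at index 11 → [85, 68, 74, 64, 50, 60, 62, 39, 41, 25, 35, 29] (no swap needed)

[85, 68, 74, 64, 50, 60, 62, 39, 41, 25, 35, 29]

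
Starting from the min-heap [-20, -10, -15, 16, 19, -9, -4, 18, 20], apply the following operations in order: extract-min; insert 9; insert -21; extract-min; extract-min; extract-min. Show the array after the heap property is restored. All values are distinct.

[-9, 9, -4, 16, 19, 20, 18]

extract-min → returns -20:
  remove root -20; move last element 20 to root → [20, -10, -15, 16, 19, -9, -4, 18]
  20 vs smaller child -15 at index 2, swap → [-15, -10, 20, 16, 19, -9, -4, 18]
  20 vs smaller child -9 at index 5, swap → [-15, -10, -9, 16, 19, 20, -4, 18]
insert 9:
  append 9 at index 8 → [-15, -10, -9, 16, 19, 20, -4, 18, 9]
  9 < parent 16 at index 3, swap → [-15, -10, -9, 9, 19, 20, -4, 18, 16]
insert -21:
  append -21 at index 9 → [-15, -10, -9, 9, 19, 20, -4, 18, 16, -21]
  -21 < parent 19 at index 4, swap → [-15, -10, -9, 9, -21, 20, -4, 18, 16, 19]
  -21 < parent -10 at index 1, swap → [-15, -21, -9, 9, -10, 20, -4, 18, 16, 19]
  -21 < parent -15 at index 0, swap → [-21, -15, -9, 9, -10, 20, -4, 18, 16, 19]
extract-min → returns -21:
  remove root -21; move last element 19 to root → [19, -15, -9, 9, -10, 20, -4, 18, 16]
  19 vs smaller child -15 at index 1, swap → [-15, 19, -9, 9, -10, 20, -4, 18, 16]
  19 vs smaller child -10 at index 4, swap → [-15, -10, -9, 9, 19, 20, -4, 18, 16]
extract-min → returns -15:
  remove root -15; move last element 16 to root → [16, -10, -9, 9, 19, 20, -4, 18]
  16 vs smaller child -10 at index 1, swap → [-10, 16, -9, 9, 19, 20, -4, 18]
  16 vs smaller child 9 at index 3, swap → [-10, 9, -9, 16, 19, 20, -4, 18]
extract-min → returns -10:
  remove root -10; move last element 18 to root → [18, 9, -9, 16, 19, 20, -4]
  18 vs smaller child -9 at index 2, swap → [-9, 9, 18, 16, 19, 20, -4]
  18 vs smaller child -4 at index 6, swap → [-9, 9, -4, 16, 19, 20, 18]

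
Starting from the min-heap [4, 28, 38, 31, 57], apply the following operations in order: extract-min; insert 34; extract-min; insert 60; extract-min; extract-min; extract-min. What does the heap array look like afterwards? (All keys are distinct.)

[57, 60]

extract-min → returns 4:
  remove root 4; move last element 57 to root → [57, 28, 38, 31]
  57 vs smaller child 28 at index 1, swap → [28, 57, 38, 31]
  57 vs only child 31 at index 3, swap → [28, 31, 38, 57]
insert 34:
  append 34 at index 4 → [28, 31, 38, 57, 34] (no swap needed)
extract-min → returns 28:
  remove root 28; move last element 34 to root → [34, 31, 38, 57]
  34 vs smaller child 31 at index 1, swap → [31, 34, 38, 57]
insert 60:
  append 60 at index 4 → [31, 34, 38, 57, 60] (no swap needed)
extract-min → returns 31:
  remove root 31; move last element 60 to root → [60, 34, 38, 57]
  60 vs smaller child 34 at index 1, swap → [34, 60, 38, 57]
  60 vs only child 57 at index 3, swap → [34, 57, 38, 60]
extract-min → returns 34:
  remove root 34; move last element 60 to root → [60, 57, 38]
  60 vs smaller child 38 at index 2, swap → [38, 57, 60]
extract-min → returns 38:
  remove root 38; move last element 60 to root → [60, 57]
  60 vs only child 57 at index 1, swap → [57, 60]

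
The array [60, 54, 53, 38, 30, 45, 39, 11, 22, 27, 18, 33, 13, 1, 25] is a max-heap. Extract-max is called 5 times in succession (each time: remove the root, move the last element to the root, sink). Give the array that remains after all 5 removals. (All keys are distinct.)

extract-max #1 returns 60:
  remove root 60; move last element 25 to root → [25, 54, 53, 38, 30, 45, 39, 11, 22, 27, 18, 33, 13, 1]
  25 vs larger child 54 at index 1, swap → [54, 25, 53, 38, 30, 45, 39, 11, 22, 27, 18, 33, 13, 1]
  25 vs larger child 38 at index 3, swap → [54, 38, 53, 25, 30, 45, 39, 11, 22, 27, 18, 33, 13, 1]
extract-max #2 returns 54:
  remove root 54; move last element 1 to root → [1, 38, 53, 25, 30, 45, 39, 11, 22, 27, 18, 33, 13]
  1 vs larger child 53 at index 2, swap → [53, 38, 1, 25, 30, 45, 39, 11, 22, 27, 18, 33, 13]
  1 vs larger child 45 at index 5, swap → [53, 38, 45, 25, 30, 1, 39, 11, 22, 27, 18, 33, 13]
  1 vs larger child 33 at index 11, swap → [53, 38, 45, 25, 30, 33, 39, 11, 22, 27, 18, 1, 13]
extract-max #3 returns 53:
  remove root 53; move last element 13 to root → [13, 38, 45, 25, 30, 33, 39, 11, 22, 27, 18, 1]
  13 vs larger child 45 at index 2, swap → [45, 38, 13, 25, 30, 33, 39, 11, 22, 27, 18, 1]
  13 vs larger child 39 at index 6, swap → [45, 38, 39, 25, 30, 33, 13, 11, 22, 27, 18, 1]
extract-max #4 returns 45:
  remove root 45; move last element 1 to root → [1, 38, 39, 25, 30, 33, 13, 11, 22, 27, 18]
  1 vs larger child 39 at index 2, swap → [39, 38, 1, 25, 30, 33, 13, 11, 22, 27, 18]
  1 vs larger child 33 at index 5, swap → [39, 38, 33, 25, 30, 1, 13, 11, 22, 27, 18]
extract-max #5 returns 39:
  remove root 39; move last element 18 to root → [18, 38, 33, 25, 30, 1, 13, 11, 22, 27]
  18 vs larger child 38 at index 1, swap → [38, 18, 33, 25, 30, 1, 13, 11, 22, 27]
  18 vs larger child 30 at index 4, swap → [38, 30, 33, 25, 18, 1, 13, 11, 22, 27]
  18 vs only child 27 at index 9, swap → [38, 30, 33, 25, 27, 1, 13, 11, 22, 18]

[38, 30, 33, 25, 27, 1, 13, 11, 22, 18]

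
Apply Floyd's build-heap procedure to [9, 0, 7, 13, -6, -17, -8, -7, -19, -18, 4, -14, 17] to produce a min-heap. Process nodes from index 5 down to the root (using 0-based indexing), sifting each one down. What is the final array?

sift down from index 5: already satisfies heap property
sift down from index 4:
  -6 vs smaller child -18 at index 9, swap → [9, 0, 7, 13, -18, -17, -8, -7, -19, -6, 4, -14, 17]
sift down from index 3:
  13 vs smaller child -19 at index 8, swap → [9, 0, 7, -19, -18, -17, -8, -7, 13, -6, 4, -14, 17]
sift down from index 2:
  7 vs smaller child -17 at index 5, swap → [9, 0, -17, -19, -18, 7, -8, -7, 13, -6, 4, -14, 17]
  7 vs smaller child -14 at index 11, swap → [9, 0, -17, -19, -18, -14, -8, -7, 13, -6, 4, 7, 17]
sift down from index 1:
  0 vs smaller child -19 at index 3, swap → [9, -19, -17, 0, -18, -14, -8, -7, 13, -6, 4, 7, 17]
  0 vs smaller child -7 at index 7, swap → [9, -19, -17, -7, -18, -14, -8, 0, 13, -6, 4, 7, 17]
sift down from index 0:
  9 vs smaller child -19 at index 1, swap → [-19, 9, -17, -7, -18, -14, -8, 0, 13, -6, 4, 7, 17]
  9 vs smaller child -18 at index 4, swap → [-19, -18, -17, -7, 9, -14, -8, 0, 13, -6, 4, 7, 17]
  9 vs smaller child -6 at index 9, swap → [-19, -18, -17, -7, -6, -14, -8, 0, 13, 9, 4, 7, 17]

[-19, -18, -17, -7, -6, -14, -8, 0, 13, 9, 4, 7, 17]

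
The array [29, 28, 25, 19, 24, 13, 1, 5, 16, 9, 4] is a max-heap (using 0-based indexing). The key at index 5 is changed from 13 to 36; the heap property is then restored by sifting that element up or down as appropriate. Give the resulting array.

[36, 28, 29, 19, 24, 25, 1, 5, 16, 9, 4]

set index 5 from 13 to 36 → [29, 28, 25, 19, 24, 36, 1, 5, 16, 9, 4]
36 > parent 25 at index 2, swap → [29, 28, 36, 19, 24, 25, 1, 5, 16, 9, 4]
36 > parent 29 at index 0, swap → [36, 28, 29, 19, 24, 25, 1, 5, 16, 9, 4]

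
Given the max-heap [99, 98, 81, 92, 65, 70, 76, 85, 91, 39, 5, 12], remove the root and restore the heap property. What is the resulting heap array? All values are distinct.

remove root 99; move last element 12 to root → [12, 98, 81, 92, 65, 70, 76, 85, 91, 39, 5]
12 vs larger child 98 at index 1, swap → [98, 12, 81, 92, 65, 70, 76, 85, 91, 39, 5]
12 vs larger child 92 at index 3, swap → [98, 92, 81, 12, 65, 70, 76, 85, 91, 39, 5]
12 vs larger child 91 at index 8, swap → [98, 92, 81, 91, 65, 70, 76, 85, 12, 39, 5]

[98, 92, 81, 91, 65, 70, 76, 85, 12, 39, 5]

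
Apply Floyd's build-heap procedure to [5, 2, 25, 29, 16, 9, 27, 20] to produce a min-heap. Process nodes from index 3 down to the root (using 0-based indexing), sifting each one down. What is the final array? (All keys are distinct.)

sift down from index 3:
  29 vs only child 20 at index 7, swap → [5, 2, 25, 20, 16, 9, 27, 29]
sift down from index 2:
  25 vs smaller child 9 at index 5, swap → [5, 2, 9, 20, 16, 25, 27, 29]
sift down from index 1: already satisfies heap property
sift down from index 0:
  5 vs smaller child 2 at index 1, swap → [2, 5, 9, 20, 16, 25, 27, 29]

[2, 5, 9, 20, 16, 25, 27, 29]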